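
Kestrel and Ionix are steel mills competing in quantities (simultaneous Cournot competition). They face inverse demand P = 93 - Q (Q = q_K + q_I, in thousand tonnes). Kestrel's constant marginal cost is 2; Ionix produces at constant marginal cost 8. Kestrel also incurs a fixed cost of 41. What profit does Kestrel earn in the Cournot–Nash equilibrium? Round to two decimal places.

Kestrel's profit: π_K = (93 - Q)q_K - (2q_K). Setting ∂π_K/∂q_K = 0: 91 - 2q_K - (q_I) = 0.
Ionix's profit: π_I = (93 - Q)q_I - (8q_I). Setting ∂π_I/∂q_I = 0: 85 - 2q_I - (q_K) = 0.
So q_K = (91 - q_I)/2 and q_I = (85 - q_K)/2.
Solving the pair: q_K = 97/3, q_I = 79/3.
Price P = 93 - 176/3 = 103/3.
Kestrel's profit: (103/3 - 2)·(97/3) - 41 = 1004.4444.

1004.44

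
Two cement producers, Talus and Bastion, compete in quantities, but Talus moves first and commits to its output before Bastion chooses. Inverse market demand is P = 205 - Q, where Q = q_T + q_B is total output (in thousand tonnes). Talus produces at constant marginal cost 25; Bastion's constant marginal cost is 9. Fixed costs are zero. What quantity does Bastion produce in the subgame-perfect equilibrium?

57

The follower Bastion best-responds to any q_T: π_B = (205 - Q)q_B - 9q_B.
Follower FOC: 196 - q_T - 2q_B = 0, so q_B(q_T) = (196 - q_T)/2.
Talus substitutes q_B(q_T) into its own profit: π_T = q_T(205 - q_T - (196 - q_T)/2) - 25q_T = (107 - (1/2)q_T)q_T - 25q_T.
The leader's first-order condition 82 - q_T = 0 yields q_T = 82.
Then q_B = (196 - 82)/2 = 57.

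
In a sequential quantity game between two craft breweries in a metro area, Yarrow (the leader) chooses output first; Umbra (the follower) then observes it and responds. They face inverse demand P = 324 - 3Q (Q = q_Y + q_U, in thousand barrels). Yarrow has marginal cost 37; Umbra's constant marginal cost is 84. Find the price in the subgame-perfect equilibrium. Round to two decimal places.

The follower Umbra best-responds to any q_Y: π_U = (324 - 3Q)q_U - 84q_U.
Follower FOC: 240 - 3q_Y - 6q_U = 0, so q_U(q_Y) = (240 - 3q_Y)/6.
The leader anticipates this reaction. Substituting into P = 324 - 3Q gives P = 204 - (3/2)q_Y, so π_Y = (204 - (3/2)q_Y)q_Y - 37q_Y.
The leader's first-order condition 167 - 3q_Y = 0 yields q_Y = 167/3.
Then q_U = (240 - 3·(167/3))/6 = 73/6.
Total output Q = 407/6, so price P = 324 - 3·(407/6) = 241/2.

120.50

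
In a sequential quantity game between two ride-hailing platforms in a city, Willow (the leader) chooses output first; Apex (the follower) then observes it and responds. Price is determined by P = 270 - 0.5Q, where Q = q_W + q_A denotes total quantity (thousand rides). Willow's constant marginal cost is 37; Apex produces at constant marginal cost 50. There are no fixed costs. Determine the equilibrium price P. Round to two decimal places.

98.50

Solve by backward induction. Given q_W, the follower Apex maximises π_A = (270 - (1/2)q_W - (1/2)q_A)q_A - 50q_A.
Setting the follower's marginal profit to zero, 220 - (1/2)q_W - q_A = 0, i.e. q_A = (220 - (1/2)q_W).
Willow substitutes q_A(q_W) into its own profit: π_W = q_W(270 - (1/2)q_W - (220 - (1/2)q_W)/2) - 37q_W = (160 - (1/4)q_W)q_W - 37q_W.
Maximising: ∂π_W/∂q_W = 123 - (1/2)q_W = 0, giving q_W = 246.
Then q_A = (220 - (1/2)·246) = 97.
Total output Q = 343, so price P = 270 - (1/2)·343 = 197/2.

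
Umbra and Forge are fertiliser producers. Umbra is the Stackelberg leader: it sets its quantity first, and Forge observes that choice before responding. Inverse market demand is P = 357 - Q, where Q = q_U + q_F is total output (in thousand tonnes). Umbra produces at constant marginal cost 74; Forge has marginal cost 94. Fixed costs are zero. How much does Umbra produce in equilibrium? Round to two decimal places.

The follower Forge best-responds to any q_U: π_F = (357 - Q)q_F - 94q_F.
∂π_F/∂q_F = 263 - q_U - 2q_F = 0 gives the reaction function q_F = (263 - q_U)/2.
The leader anticipates this reaction. Substituting into P = 357 - Q gives P = 451/2 - (1/2)q_U, so π_U = (451/2 - (1/2)q_U)q_U - 74q_U.
The leader's first-order condition 303/2 - q_U = 0 yields q_U = 303/2.
Then q_F = (263 - 303/2)/2 = 223/4.

151.50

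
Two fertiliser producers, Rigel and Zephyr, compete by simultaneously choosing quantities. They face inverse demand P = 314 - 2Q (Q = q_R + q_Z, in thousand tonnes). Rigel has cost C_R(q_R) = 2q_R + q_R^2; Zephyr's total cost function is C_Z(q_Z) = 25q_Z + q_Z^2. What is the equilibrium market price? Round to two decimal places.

163.75

Rigel's profit: π_R = (314 - 2Q)q_R - (2q_R + q_R²). Setting ∂π_R/∂q_R = 0: 312 - 6q_R - 2(q_Z) = 0.
Zephyr's profit: π_Z = (314 - 2Q)q_Z - (25q_Z + q_Z²). Setting ∂π_Z/∂q_Z = 0: 289 - 6q_Z - 2(q_R) = 0.
So q_R = (312 - 2q_Z)/6 and q_Z = (289 - 2q_R)/6.
Substituting one into the other gives q_R = 647/16 and q_Z = 555/16.
Total output Q = 601/8, so price P = 314 - 2·(601/8) = 655/4.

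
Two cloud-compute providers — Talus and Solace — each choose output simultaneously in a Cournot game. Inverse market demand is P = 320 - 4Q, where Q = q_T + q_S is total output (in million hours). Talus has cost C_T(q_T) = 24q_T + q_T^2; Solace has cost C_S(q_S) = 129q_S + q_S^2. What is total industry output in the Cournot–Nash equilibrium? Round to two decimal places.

Talus's profit: π_T = (320 - 4Q)q_T - (24q_T + q_T²). Setting ∂π_T/∂q_T = 0: 296 - 10q_T - 4(q_S) = 0.
Solace's first-order condition: 191 - 10q_S - 4(q_T) = 0.
So q_T = (296 - 4q_S)/10 and q_S = (191 - 4q_T)/10.
Solving the pair: q_T = 183/7, q_S = 121/14.
Total output Q = 183/7 + 121/14 = 487/14.

34.79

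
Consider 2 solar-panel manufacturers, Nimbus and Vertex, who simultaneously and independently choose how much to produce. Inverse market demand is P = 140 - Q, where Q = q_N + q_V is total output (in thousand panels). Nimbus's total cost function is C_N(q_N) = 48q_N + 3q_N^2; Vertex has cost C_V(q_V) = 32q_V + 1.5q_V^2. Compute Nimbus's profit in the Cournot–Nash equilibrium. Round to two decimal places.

Nimbus's profit: π_N = (140 - Q)q_N - (48q_N + 3q_N²). Setting ∂π_N/∂q_N = 0: 92 - 8q_N - (q_V) = 0.
Vertex's profit: π_V = (140 - Q)q_V - (32q_V + (3/2)q_V²). Setting ∂π_V/∂q_V = 0: 108 - 5q_V - (q_N) = 0.
Rearranging gives the reaction functions q_N = (92 - q_V)/8 and q_V = (108 - q_N)/5.
Substituting one into the other gives q_N = 352/39 and q_V = 772/39.
Price P = 140 - 1124/39 = 111.1795.
Nimbus's profit: 111.1795·(352/39) - 48·(352/39) - 3(352/39)² = 325.8488.

325.85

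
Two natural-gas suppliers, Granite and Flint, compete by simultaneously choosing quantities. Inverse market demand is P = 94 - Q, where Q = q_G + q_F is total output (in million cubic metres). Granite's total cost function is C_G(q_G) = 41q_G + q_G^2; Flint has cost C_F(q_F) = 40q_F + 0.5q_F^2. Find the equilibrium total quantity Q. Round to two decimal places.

24.36

Granite's profit: π_G = (94 - Q)q_G - (41q_G + q_G²). Setting ∂π_G/∂q_G = 0: 53 - 4q_G - (q_F) = 0.
Flint's profit: π_F = (94 - Q)q_F - (40q_F + (1/2)q_F²). Setting ∂π_F/∂q_F = 0: 54 - 3q_F - (q_G) = 0.
Rearranging gives the reaction functions q_G = (53 - q_F)/4 and q_F = (54 - q_G)/3.
Substituting one into the other gives q_G = 105/11 and q_F = 163/11.
Total output Q = 105/11 + 163/11 = 268/11.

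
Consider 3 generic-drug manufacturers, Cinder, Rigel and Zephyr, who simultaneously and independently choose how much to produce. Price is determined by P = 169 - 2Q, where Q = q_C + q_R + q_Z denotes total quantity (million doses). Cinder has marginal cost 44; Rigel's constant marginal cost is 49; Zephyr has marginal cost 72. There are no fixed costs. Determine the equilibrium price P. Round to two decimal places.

83.50

Cinder's profit: π_C = (169 - 2Q)q_C - (44q_C). Setting ∂π_C/∂q_C = 0: 125 - 4q_C - 2(q_R + q_Z) = 0.
Rigel's first-order condition: 120 - 4q_R - 2(q_C + q_Z) = 0.
Zephyr's first-order condition: 97 - 4q_Z - 2(q_C + q_R) = 0.
Adding the 3 first-order conditions: 342 − 8Q = 0, so Q = 171/4.
Back-substituting: q_C = (125 − 171/2)/2 = 79/4, q_R = (120 − 171/2)/2 = 69/4, q_Z = (97 − 171/2)/2 = 23/4.
Total output Q = 171/4, so price P = 169 - 2·(171/4) = 167/2.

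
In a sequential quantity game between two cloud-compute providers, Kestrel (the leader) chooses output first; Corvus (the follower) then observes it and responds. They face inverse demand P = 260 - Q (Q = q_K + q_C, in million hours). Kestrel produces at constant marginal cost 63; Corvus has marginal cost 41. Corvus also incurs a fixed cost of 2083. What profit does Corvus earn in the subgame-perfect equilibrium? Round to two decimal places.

Solve by backward induction. Given q_K, the follower Corvus maximises π_C = (260 - q_K - q_C)q_C - 41q_C.
∂π_C/∂q_C = 219 - q_K - 2q_C = 0 gives the reaction function q_C = (219 - q_K)/2.
Kestrel substitutes q_C(q_K) into its own profit: π_K = q_K(260 - q_K - (219 - q_K)/2) - 63q_K = (301/2 - (1/2)q_K)q_K - 63q_K.
Leader FOC: 175/2 - q_K = 0, so q_K = 175/2.
Then q_C = (219 - 175/2)/2 = 263/4.
Price P = 260 - 613/4 = 427/4.
Corvus's profit: (427/4 - 41)·(263/4) - 2083 = 2240.0625.

2240.06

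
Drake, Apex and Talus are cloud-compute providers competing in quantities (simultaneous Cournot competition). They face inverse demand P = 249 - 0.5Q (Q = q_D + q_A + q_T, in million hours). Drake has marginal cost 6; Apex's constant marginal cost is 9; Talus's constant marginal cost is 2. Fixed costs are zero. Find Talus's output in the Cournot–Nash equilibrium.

Drake's profit: π_D = (249 - 0.5Q)q_D - (6q_D). Setting ∂π_D/∂q_D = 0: 243 - q_D - (1/2)(q_A + q_T) = 0.
Apex's profit: π_A = (249 - 0.5Q)q_A - (9q_A). Setting ∂π_A/∂q_A = 0: 240 - q_A - (1/2)(q_D + q_T) = 0.
Talus's profit: π_T = (249 - 0.5Q)q_T - (2q_T). Setting ∂π_T/∂q_T = 0: 247 - q_T - (1/2)(q_D + q_A) = 0.
Adding the 3 conditions: 730 − Q − Q = 0, i.e. Q = 365.
Back-substituting: q_D = (243 − 365/2)/(1/2) = 121, q_A = (240 − 365/2)/(1/2) = 115, q_T = (247 − 365/2)/(1/2) = 129.

129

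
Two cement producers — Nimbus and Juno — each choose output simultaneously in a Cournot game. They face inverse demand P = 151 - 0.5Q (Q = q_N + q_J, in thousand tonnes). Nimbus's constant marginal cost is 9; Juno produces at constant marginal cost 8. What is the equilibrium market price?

Nimbus's profit: π_N = (151 - 0.5Q)q_N - (9q_N). Setting ∂π_N/∂q_N = 0: 142 - q_N - (1/2)(q_J) = 0.
Juno's profit: π_J = (151 - 0.5Q)q_J - (8q_J). Setting ∂π_J/∂q_J = 0: 143 - q_J - (1/2)(q_N) = 0.
So q_N = (142 - (1/2)q_J) and q_J = (143 - (1/2)q_N).
Substituting one into the other gives q_N = 94 and q_J = 96.
Total output Q = 190, so price P = 151 - (1/2)·190 = 56.

56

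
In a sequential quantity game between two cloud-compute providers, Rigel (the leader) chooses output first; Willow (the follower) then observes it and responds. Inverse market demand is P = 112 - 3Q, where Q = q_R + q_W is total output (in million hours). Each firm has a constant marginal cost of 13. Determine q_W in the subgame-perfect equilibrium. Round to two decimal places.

The follower Willow best-responds to any q_R: π_W = (112 - 3Q)q_W - 13q_W.
∂π_W/∂q_W = 99 - 3q_R - 6q_W = 0 gives the reaction function q_W = (99 - 3q_R)/6.
Rigel substitutes q_W(q_R) into its own profit: π_R = q_R(112 - 3q_R - (99 - 3q_R)/2) - 13q_R = (125/2 - (3/2)q_R)q_R - 13q_R.
The leader's first-order condition 99/2 - 3q_R = 0 yields q_R = 33/2.
Then q_W = (99 - 3·(33/2))/6 = 33/4.

8.25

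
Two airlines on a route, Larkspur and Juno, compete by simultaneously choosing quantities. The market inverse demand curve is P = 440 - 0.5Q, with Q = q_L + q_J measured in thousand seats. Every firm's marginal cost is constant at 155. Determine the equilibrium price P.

Each firm earns π_i = (440 - 0.5Q)q_i - 155q_i.
First-order condition (treating rivals' output as given): 285 - q_i - (1/2)q_j = 0.
By symmetry each firm produces the same amount; substituting q_j = q_i yields q_i = 285/(3/2) = 190.
Total output Q = 380, so price P = 440 - (1/2)·380 = 250.

250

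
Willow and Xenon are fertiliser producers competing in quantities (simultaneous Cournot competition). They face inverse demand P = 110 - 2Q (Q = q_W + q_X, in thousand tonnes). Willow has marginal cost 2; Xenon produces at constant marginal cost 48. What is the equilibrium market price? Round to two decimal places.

53.33

Willow's profit: π_W = (110 - 2Q)q_W - (2q_W). Setting ∂π_W/∂q_W = 0: 108 - 4q_W - 2(q_X) = 0.
Xenon's first-order condition: 62 - 4q_X - 2(q_W) = 0.
Rearranging gives the reaction functions q_W = (108 - 2q_X)/4 and q_X = (62 - 2q_W)/4.
Solving the pair: q_W = 77/3, q_X = 8/3.
Total output Q = 85/3, so price P = 110 - 2·(85/3) = 160/3.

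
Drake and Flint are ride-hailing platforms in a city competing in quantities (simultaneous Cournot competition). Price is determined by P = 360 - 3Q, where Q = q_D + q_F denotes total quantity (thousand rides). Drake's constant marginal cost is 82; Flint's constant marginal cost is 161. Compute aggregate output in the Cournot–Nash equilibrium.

Drake's profit: π_D = (360 - 3Q)q_D - (82q_D). Setting ∂π_D/∂q_D = 0: 278 - 6q_D - 3(q_F) = 0.
Flint's first-order condition: 199 - 6q_F - 3(q_D) = 0.
So q_D = (278 - 3q_F)/6 and q_F = (199 - 3q_D)/6.
Solving the pair: q_D = 119/3, q_F = 40/3.
Total output Q = 119/3 + 40/3 = 53.

53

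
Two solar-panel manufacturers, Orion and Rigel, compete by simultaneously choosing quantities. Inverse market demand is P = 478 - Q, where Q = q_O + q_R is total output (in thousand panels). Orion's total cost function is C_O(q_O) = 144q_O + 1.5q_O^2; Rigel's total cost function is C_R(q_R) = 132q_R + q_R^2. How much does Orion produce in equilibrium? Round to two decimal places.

Orion's profit: π_O = (478 - Q)q_O - (144q_O + (3/2)q_O²). Setting ∂π_O/∂q_O = 0: 334 - 5q_O - (q_R) = 0.
Rigel's first-order condition: 346 - 4q_R - (q_O) = 0.
Rearranging gives the reaction functions q_O = (334 - q_R)/5 and q_R = (346 - q_O)/4.
Substituting one into the other gives q_O = 990/19 and q_R = 1396/19.

52.11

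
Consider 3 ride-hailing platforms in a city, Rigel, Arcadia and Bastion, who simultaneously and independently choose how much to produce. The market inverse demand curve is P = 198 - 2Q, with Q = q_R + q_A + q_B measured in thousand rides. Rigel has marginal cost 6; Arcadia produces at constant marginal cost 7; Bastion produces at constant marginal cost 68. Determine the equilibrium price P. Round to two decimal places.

69.75

Rigel's profit: π_R = (198 - 2Q)q_R - (6q_R). Setting ∂π_R/∂q_R = 0: 192 - 4q_R - 2(q_A + q_B) = 0.
Arcadia's first-order condition: 191 - 4q_A - 2(q_R + q_B) = 0.
Bastion's first-order condition: 130 - 4q_B - 2(q_R + q_A) = 0.
Summing all 3 equations gives 513 − 8Q = 0, hence Q = 513/8.
Back-substituting: q_R = (192 − 513/4)/2 = 255/8, q_A = (191 − 513/4)/2 = 251/8, q_B = (130 − 513/4)/2 = 7/8.
Total output Q = 513/8, so price P = 198 - 2·(513/8) = 279/4.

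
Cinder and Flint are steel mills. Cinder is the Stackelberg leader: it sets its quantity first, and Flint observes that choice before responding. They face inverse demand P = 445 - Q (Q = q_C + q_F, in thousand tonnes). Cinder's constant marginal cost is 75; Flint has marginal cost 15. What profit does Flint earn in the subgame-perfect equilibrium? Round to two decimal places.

18906.25

Solve by backward induction. Given q_C, the follower Flint maximises π_F = (445 - q_C - q_F)q_F - 15q_F.
∂π_F/∂q_F = 430 - q_C - 2q_F = 0 gives the reaction function q_F = (430 - q_C)/2.
Cinder substitutes q_F(q_C) into its own profit: π_C = q_C(445 - q_C - (430 - q_C)/2) - 75q_C = (230 - (1/2)q_C)q_C - 75q_C.
Leader FOC: 155 - q_C = 0, so q_C = 155.
Then q_F = (430 - 155)/2 = 275/2.
Price P = 445 - 585/2 = 305/2.
Flint's profit: (305/2 - 15)·(275/2) = 18906.2500.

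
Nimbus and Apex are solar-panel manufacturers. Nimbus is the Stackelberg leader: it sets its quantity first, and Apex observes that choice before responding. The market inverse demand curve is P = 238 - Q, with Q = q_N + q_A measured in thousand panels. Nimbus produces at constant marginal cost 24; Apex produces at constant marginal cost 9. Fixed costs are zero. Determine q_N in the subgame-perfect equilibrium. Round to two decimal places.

99.50

The follower Apex best-responds to any q_N: π_A = (238 - Q)q_A - 9q_A.
Setting the follower's marginal profit to zero, 229 - q_N - 2q_A = 0, i.e. q_A = (229 - q_N)/2.
The leader anticipates this reaction. Substituting into P = 238 - Q gives P = 247/2 - (1/2)q_N, so π_N = (247/2 - (1/2)q_N)q_N - 24q_N.
The leader's first-order condition 199/2 - q_N = 0 yields q_N = 199/2.
Then q_A = (229 - 199/2)/2 = 259/4.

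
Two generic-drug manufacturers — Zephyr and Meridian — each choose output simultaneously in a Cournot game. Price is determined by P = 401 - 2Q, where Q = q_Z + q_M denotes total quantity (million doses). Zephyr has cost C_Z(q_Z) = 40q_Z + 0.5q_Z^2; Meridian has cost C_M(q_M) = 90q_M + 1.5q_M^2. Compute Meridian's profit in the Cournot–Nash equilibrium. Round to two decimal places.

Zephyr's profit: π_Z = (401 - 2Q)q_Z - (40q_Z + (1/2)q_Z²). Setting ∂π_Z/∂q_Z = 0: 361 - 5q_Z - 2(q_M) = 0.
Meridian's first-order condition: 311 - 7q_M - 2(q_Z) = 0.
So q_Z = (361 - 2q_M)/5 and q_M = (311 - 2q_Z)/7.
Substituting one into the other gives q_Z = 1905/31 and q_M = 833/31.
Price P = 401 - 2·88.3226 = 224.3548.
Meridian's profit: 224.3548·(833/31) - 90·(833/31) - (3/2)(833/31)² = 2527.1712.

2527.17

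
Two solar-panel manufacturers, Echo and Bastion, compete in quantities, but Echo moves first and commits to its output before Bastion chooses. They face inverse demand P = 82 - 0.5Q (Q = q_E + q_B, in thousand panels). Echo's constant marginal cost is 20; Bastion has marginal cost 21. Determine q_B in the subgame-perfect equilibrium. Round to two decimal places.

29.50

The follower Bastion best-responds to any q_E: π_B = (82 - 0.5Q)q_B - 21q_B.
∂π_B/∂q_B = 61 - (1/2)q_E - q_B = 0 gives the reaction function q_B = (61 - (1/2)q_E).
The leader anticipates this reaction. Substituting into P = 82 - 0.5Q gives P = 103/2 - (1/4)q_E, so π_E = (103/2 - (1/4)q_E)q_E - 20q_E.
Leader FOC: 63/2 - (1/2)q_E = 0, so q_E = 63.
Then q_B = (61 - (1/2)·63) = 59/2.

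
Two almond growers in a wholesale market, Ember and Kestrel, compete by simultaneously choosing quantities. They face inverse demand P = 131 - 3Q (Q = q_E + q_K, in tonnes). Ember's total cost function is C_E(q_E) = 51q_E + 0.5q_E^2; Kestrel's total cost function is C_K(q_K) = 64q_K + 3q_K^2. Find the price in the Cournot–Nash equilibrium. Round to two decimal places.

91.48

Ember's profit: π_E = (131 - 3Q)q_E - (51q_E + (1/2)q_E²). Setting ∂π_E/∂q_E = 0: 80 - 7q_E - 3(q_K) = 0.
Kestrel's first-order condition: 67 - 12q_K - 3(q_E) = 0.
Rearranging gives the reaction functions q_E = (80 - 3q_K)/7 and q_K = (67 - 3q_E)/12.
Substituting one into the other gives q_E = 253/25 and q_K = 229/75.
Total output Q = 988/75, so price P = 131 - 3·(988/75) = 91.4800.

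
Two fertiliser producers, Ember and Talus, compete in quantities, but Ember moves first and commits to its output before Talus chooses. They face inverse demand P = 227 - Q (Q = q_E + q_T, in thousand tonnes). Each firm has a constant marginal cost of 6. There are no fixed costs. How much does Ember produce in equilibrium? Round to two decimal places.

110.50

The follower Talus best-responds to any q_E: π_T = (227 - Q)q_T - 6q_T.
Follower FOC: 221 - q_E - 2q_T = 0, so q_T(q_E) = (221 - q_E)/2.
Ember substitutes q_T(q_E) into its own profit: π_E = q_E(227 - q_E - (221 - q_E)/2) - 6q_E = (233/2 - (1/2)q_E)q_E - 6q_E.
Leader FOC: 221/2 - q_E = 0, so q_E = 221/2.
Then q_T = (221 - 221/2)/2 = 221/4.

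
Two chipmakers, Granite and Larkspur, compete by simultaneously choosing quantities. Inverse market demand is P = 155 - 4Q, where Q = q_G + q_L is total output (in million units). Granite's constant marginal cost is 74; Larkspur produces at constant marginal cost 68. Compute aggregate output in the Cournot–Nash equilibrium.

Granite's profit: π_G = (155 - 4Q)q_G - (74q_G). Setting ∂π_G/∂q_G = 0: 81 - 8q_G - 4(q_L) = 0.
Larkspur's first-order condition: 87 - 8q_L - 4(q_G) = 0.
So q_G = (81 - 4q_L)/8 and q_L = (87 - 4q_G)/8.
Solving the pair: q_G = 25/4, q_L = 31/4.
Total output Q = 25/4 + 31/4 = 14.

14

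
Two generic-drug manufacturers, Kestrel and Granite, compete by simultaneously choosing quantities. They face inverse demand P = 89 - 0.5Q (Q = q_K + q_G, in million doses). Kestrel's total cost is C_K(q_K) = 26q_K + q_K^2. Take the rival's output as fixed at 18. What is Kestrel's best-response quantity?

With the rival's output fixed at 18, Kestrel's profit is π_K = (89 - (1/2)·18 - (1/2)q_K)q_K - (26q_K + q_K²) = (80 - (1/2)q_K)q_K - (26q_K + q_K²).
∂π_K/∂q_K = 54 - 3q_K = 0, so q_K = 18.

18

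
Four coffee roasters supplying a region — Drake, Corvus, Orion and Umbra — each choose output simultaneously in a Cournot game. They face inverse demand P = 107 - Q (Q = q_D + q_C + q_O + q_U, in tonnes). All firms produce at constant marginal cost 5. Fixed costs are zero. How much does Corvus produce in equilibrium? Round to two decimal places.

Each firm earns π_i = (107 - Q)q_i - 5q_i.
Setting ∂π_i/∂q_i = 0 with rivals' quantities fixed: 102 - 2q_i - Σ_{j≠i} q_j = 0.
With identical firms every q_j equals q_i, so Σ_{j≠i} q_j = 3q_i and 102 = 5q_i, giving q_i = 102/5.

20.40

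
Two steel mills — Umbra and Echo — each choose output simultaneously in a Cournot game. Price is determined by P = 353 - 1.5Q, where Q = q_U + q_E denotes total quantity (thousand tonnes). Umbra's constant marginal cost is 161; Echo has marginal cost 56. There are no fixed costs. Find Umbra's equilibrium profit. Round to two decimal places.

Umbra's profit: π_U = (353 - 1.5Q)q_U - (161q_U). Setting ∂π_U/∂q_U = 0: 192 - 3q_U - (3/2)(q_E) = 0.
Echo's profit: π_E = (353 - 1.5Q)q_E - (56q_E). Setting ∂π_E/∂q_E = 0: 297 - 3q_E - (3/2)(q_U) = 0.
So q_U = (192 - (3/2)q_E)/3 and q_E = (297 - (3/2)q_U)/3.
Substituting one into the other gives q_U = 58/3 and q_E = 268/3.
Price P = 353 - (3/2)·(326/3) = 190.
Umbra's profit: (190 - 161)·(58/3) = 1682/3.

560.67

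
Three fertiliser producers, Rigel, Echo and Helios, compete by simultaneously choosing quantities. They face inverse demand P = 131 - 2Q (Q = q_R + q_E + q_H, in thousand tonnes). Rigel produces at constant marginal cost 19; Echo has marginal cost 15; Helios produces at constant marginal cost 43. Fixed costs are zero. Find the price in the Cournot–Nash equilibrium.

52

Rigel's profit: π_R = (131 - 2Q)q_R - (19q_R). Setting ∂π_R/∂q_R = 0: 112 - 4q_R - 2(q_E + q_H) = 0.
Echo's first-order condition: 116 - 4q_E - 2(q_R + q_H) = 0.
Helios's profit: π_H = (131 - 2Q)q_H - (43q_H). Setting ∂π_H/∂q_H = 0: 88 - 4q_H - 2(q_R + q_E) = 0.
Adding the 3 first-order conditions: 316 − 8Q = 0, so Q = 79/2.
Back-substituting: q_R = (112 − 79)/2 = 33/2, q_E = (116 − 79)/2 = 37/2, q_H = (88 − 79)/2 = 9/2.
Total output Q = 79/2, so price P = 131 - 2·(79/2) = 52.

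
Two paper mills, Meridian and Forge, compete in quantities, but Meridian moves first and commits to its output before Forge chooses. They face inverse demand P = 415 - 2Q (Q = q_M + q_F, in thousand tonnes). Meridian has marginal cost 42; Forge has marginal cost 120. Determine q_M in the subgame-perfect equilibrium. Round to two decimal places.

Solve by backward induction. Given q_M, the follower Forge maximises π_F = (415 - 2q_M - 2q_F)q_F - 120q_F.
∂π_F/∂q_F = 295 - 2q_M - 4q_F = 0 gives the reaction function q_F = (295 - 2q_M)/4.
The leader anticipates this reaction. Substituting into P = 415 - 2Q gives P = 535/2 - q_M, so π_M = (535/2 - q_M)q_M - 42q_M.
The leader's first-order condition 451/2 - 2q_M = 0 yields q_M = 451/4.
Then q_F = (295 - 2·(451/4))/4 = 139/8.

112.75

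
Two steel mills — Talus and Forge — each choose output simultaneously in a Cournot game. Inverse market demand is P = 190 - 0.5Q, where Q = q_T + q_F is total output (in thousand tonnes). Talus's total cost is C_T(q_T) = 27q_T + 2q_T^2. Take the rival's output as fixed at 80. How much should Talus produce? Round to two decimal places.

With the rival's output fixed at 80, Talus's profit is π_T = (190 - (1/2)·80 - (1/2)q_T)q_T - (27q_T + 2q_T²) = (150 - (1/2)q_T)q_T - (27q_T + 2q_T²).
∂π_T/∂q_T = 123 - 5q_T = 0, so q_T = 123/5.

24.60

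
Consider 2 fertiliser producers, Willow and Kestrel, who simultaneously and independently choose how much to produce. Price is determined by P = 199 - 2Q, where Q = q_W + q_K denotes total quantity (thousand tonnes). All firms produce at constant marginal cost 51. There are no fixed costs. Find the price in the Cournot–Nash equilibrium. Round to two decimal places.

Each firm earns π_i = (199 - 2Q)q_i - 51q_i.
First-order condition (treating rivals' output as given): 148 - 4q_i - 2q_j = 0.
By symmetry each firm produces the same amount; substituting q_j = q_i yields q_i = 148/6 = 74/3.
Total output Q = 148/3, so price P = 199 - 2·(148/3) = 301/3.

100.33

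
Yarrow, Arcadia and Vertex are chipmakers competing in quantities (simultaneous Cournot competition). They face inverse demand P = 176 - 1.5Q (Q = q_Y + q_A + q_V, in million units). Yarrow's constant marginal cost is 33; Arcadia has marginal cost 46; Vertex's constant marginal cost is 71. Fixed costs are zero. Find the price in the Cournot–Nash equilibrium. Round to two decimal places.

Yarrow's profit: π_Y = (176 - 1.5Q)q_Y - (33q_Y). Setting ∂π_Y/∂q_Y = 0: 143 - 3q_Y - (3/2)(q_A + q_V) = 0.
Arcadia's profit: π_A = (176 - 1.5Q)q_A - (46q_A). Setting ∂π_A/∂q_A = 0: 130 - 3q_A - (3/2)(q_Y + q_V) = 0.
Vertex's profit: π_V = (176 - 1.5Q)q_V - (71q_V). Setting ∂π_V/∂q_V = 0: 105 - 3q_V - (3/2)(q_Y + q_A) = 0.
Adding the 3 first-order conditions: 378 − 6Q = 0, so Q = 63.
Back-substituting: q_Y = (143 − 189/2)/(3/2) = 97/3, q_A = (130 − 189/2)/(3/2) = 71/3, q_V = (105 − 189/2)/(3/2) = 7.
Total output Q = 63, so price P = 176 - (3/2)·63 = 163/2.

81.50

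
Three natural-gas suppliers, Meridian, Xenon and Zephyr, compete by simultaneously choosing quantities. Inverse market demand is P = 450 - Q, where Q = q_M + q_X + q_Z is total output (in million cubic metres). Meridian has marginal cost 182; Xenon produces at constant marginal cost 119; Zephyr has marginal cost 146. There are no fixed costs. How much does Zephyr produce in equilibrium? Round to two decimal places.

78.25

Meridian's profit: π_M = (450 - Q)q_M - (182q_M). Setting ∂π_M/∂q_M = 0: 268 - 2q_M - (q_X + q_Z) = 0.
Xenon's first-order condition: 331 - 2q_X - (q_M + q_Z) = 0.
Zephyr's first-order condition: 304 - 2q_Z - (q_M + q_X) = 0.
Adding the 3 conditions: 903 − 2Q − 2Q = 0, i.e. Q = 903/4.
Back-substituting: q_M = (268 − 903/4) = 169/4, q_X = (331 − 903/4) = 421/4, q_Z = (304 − 903/4) = 313/4.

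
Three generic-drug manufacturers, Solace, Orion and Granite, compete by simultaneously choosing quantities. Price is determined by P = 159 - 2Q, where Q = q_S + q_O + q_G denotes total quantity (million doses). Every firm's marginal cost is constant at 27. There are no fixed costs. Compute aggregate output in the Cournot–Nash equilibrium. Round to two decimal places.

49.50

A representative firm's profit is π_i = q_i(159 - 2Q) - 27q_i.
Setting ∂π_i/∂q_i = 0 with rivals' quantities fixed: 132 - 4q_i - 2·Σ_{j≠i} q_j = 0.
By symmetry each firm produces the same amount; substituting Σ_{j≠i} q_j = 2q_i yields q_i = 132/8 = 33/2.
Total output Q = 33/2 + 33/2 + 33/2 = 99/2.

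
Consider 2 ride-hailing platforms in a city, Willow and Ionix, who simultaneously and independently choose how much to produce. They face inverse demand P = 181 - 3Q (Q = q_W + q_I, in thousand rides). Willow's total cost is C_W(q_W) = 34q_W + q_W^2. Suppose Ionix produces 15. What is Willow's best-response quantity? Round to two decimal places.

With the rival's output fixed at 15, Willow's profit is π_W = (181 - 3·15 - 3q_W)q_W - (34q_W + q_W²) = (136 - 3q_W)q_W - (34q_W + q_W²).
∂π_W/∂q_W = 102 - 8q_W = 0, so q_W = 51/4.

12.75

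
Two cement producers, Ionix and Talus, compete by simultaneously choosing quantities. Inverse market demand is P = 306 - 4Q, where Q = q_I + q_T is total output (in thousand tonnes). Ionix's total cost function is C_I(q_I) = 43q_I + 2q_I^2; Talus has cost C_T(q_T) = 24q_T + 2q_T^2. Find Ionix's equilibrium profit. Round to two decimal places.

Ionix's profit: π_I = (306 - 4Q)q_I - (43q_I + 2q_I²). Setting ∂π_I/∂q_I = 0: 263 - 12q_I - 4(q_T) = 0.
Talus's first-order condition: 282 - 12q_T - 4(q_I) = 0.
Best responses: q_I = (263 - 4q_T)/12, q_T = (282 - 4q_I)/12.
Substituting one into the other gives q_I = 507/32 and q_T = 583/32.
Price P = 306 - 4·(545/16) = 679/4.
Ionix's profit: (679/4)·(507/32) - 43·(507/32) - 2(507/32)² = 1506.1465.

1506.15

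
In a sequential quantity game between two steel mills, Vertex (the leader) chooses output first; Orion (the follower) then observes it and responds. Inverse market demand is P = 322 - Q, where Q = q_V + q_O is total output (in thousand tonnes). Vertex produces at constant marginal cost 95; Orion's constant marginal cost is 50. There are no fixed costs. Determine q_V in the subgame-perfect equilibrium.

Solve by backward induction. Given q_V, the follower Orion maximises π_O = (322 - q_V - q_O)q_O - 50q_O.
Setting the follower's marginal profit to zero, 272 - q_V - 2q_O = 0, i.e. q_O = (272 - q_V)/2.
The leader anticipates this reaction. Substituting into P = 322 - Q gives P = 186 - (1/2)q_V, so π_V = (186 - (1/2)q_V)q_V - 95q_V.
Leader FOC: 91 - q_V = 0, so q_V = 91.
Then q_O = (272 - 91)/2 = 181/2.

91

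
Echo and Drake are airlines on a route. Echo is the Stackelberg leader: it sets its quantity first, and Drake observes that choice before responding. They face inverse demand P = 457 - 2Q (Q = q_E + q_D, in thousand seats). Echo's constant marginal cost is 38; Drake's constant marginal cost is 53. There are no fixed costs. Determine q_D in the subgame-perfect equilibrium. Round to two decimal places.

46.75

The follower Drake best-responds to any q_E: π_D = (457 - 2Q)q_D - 53q_D.
Setting the follower's marginal profit to zero, 404 - 2q_E - 4q_D = 0, i.e. q_D = (404 - 2q_E)/4.
Echo substitutes q_D(q_E) into its own profit: π_E = q_E(457 - 2q_E - (404 - 2q_E)/2) - 38q_E = (255 - q_E)q_E - 38q_E.
The leader's first-order condition 217 - 2q_E = 0 yields q_E = 217/2.
Then q_D = (404 - 2·(217/2))/4 = 187/4.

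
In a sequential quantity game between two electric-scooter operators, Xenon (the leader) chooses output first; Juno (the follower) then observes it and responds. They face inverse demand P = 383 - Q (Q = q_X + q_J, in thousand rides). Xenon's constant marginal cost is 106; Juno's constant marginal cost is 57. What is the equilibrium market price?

163

The follower Juno best-responds to any q_X: π_J = (383 - Q)q_J - 57q_J.
∂π_J/∂q_J = 326 - q_X - 2q_J = 0 gives the reaction function q_J = (326 - q_X)/2.
The leader anticipates this reaction. Substituting into P = 383 - Q gives P = 220 - (1/2)q_X, so π_X = (220 - (1/2)q_X)q_X - 106q_X.
Leader FOC: 114 - q_X = 0, so q_X = 114.
Then q_J = (326 - 114)/2 = 106.
Total output Q = 220, so price P = 383 - 220 = 163.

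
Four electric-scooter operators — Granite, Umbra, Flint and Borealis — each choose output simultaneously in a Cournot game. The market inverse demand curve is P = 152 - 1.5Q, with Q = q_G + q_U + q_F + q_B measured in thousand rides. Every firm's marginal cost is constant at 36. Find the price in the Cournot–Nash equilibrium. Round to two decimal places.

Each firm earns π_i = (152 - 1.5Q)q_i - 36q_i.
Setting ∂π_i/∂q_i = 0 with rivals' quantities fixed: 116 - 3q_i - (3/2)·Σ_{j≠i} q_j = 0.
With identical firms every q_j equals q_i, so Σ_{j≠i} q_j = 3q_i and 116 = (15/2)q_i, giving q_i = 232/15.
Total output Q = 928/15, so price P = 152 - (3/2)·(928/15) = 296/5.

59.20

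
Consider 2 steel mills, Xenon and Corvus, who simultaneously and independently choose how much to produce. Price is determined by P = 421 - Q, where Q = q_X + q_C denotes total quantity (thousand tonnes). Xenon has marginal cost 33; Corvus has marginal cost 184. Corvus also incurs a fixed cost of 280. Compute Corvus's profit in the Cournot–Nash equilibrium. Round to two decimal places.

541.78

Xenon's profit: π_X = (421 - Q)q_X - (33q_X). Setting ∂π_X/∂q_X = 0: 388 - 2q_X - (q_C) = 0.
Corvus's first-order condition: 237 - 2q_C - (q_X) = 0.
Rearranging gives the reaction functions q_X = (388 - q_C)/2 and q_C = (237 - q_X)/2.
Substituting one into the other gives q_X = 539/3 and q_C = 86/3.
Price P = 421 - 625/3 = 638/3.
Corvus's profit: (638/3 - 184)·(86/3) - 280 = 541.7778.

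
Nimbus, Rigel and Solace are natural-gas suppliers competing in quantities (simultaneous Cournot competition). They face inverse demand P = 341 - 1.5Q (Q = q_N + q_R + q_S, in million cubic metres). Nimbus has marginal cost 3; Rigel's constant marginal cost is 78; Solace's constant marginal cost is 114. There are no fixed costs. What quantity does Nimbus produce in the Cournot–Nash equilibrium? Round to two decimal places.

87.33

Nimbus's profit: π_N = (341 - 1.5Q)q_N - (3q_N). Setting ∂π_N/∂q_N = 0: 338 - 3q_N - (3/2)(q_R + q_S) = 0.
Rigel's first-order condition: 263 - 3q_R - (3/2)(q_N + q_S) = 0.
Solace's first-order condition: 227 - 3q_S - (3/2)(q_N + q_R) = 0.
Adding the 3 first-order conditions: 828 − 6Q = 0, so Q = 138.
Back-substituting: q_N = (338 − 207)/(3/2) = 262/3, q_R = (263 − 207)/(3/2) = 112/3, q_S = (227 − 207)/(3/2) = 40/3.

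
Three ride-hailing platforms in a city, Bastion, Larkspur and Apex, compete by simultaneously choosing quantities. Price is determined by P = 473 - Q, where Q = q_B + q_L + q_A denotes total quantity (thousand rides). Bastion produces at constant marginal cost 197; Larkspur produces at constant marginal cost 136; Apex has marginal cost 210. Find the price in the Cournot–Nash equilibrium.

Bastion's profit: π_B = (473 - Q)q_B - (197q_B). Setting ∂π_B/∂q_B = 0: 276 - 2q_B - (q_L + q_A) = 0.
Larkspur's first-order condition: 337 - 2q_L - (q_B + q_A) = 0.
Apex's first-order condition: 263 - 2q_A - (q_B + q_L) = 0.
Adding the 3 conditions: 876 − 2Q − 2Q = 0, i.e. Q = 219.
Back-substituting: q_B = (276 − 219) = 57, q_L = (337 − 219) = 118, q_A = (263 − 219) = 44.
Total output Q = 219, so price P = 473 - 219 = 254.

254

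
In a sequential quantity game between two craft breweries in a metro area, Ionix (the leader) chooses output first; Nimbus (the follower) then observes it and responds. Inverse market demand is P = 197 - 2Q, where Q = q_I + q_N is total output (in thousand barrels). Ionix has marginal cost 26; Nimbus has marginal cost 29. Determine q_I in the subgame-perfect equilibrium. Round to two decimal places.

43.50

Solve by backward induction. Given q_I, the follower Nimbus maximises π_N = (197 - 2q_I - 2q_N)q_N - 29q_N.
∂π_N/∂q_N = 168 - 2q_I - 4q_N = 0 gives the reaction function q_N = (168 - 2q_I)/4.
Ionix substitutes q_N(q_I) into its own profit: π_I = q_I(197 - 2q_I - (168 - 2q_I)/2) - 26q_I = (113 - q_I)q_I - 26q_I.
Leader FOC: 87 - 2q_I = 0, so q_I = 87/2.
Then q_N = (168 - 2·(87/2))/4 = 81/4.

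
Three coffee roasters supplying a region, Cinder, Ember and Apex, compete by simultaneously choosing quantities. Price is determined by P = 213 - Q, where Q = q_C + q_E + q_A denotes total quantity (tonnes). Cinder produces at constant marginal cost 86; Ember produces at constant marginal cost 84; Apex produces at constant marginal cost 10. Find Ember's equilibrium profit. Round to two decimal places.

203.06

Cinder's profit: π_C = (213 - Q)q_C - (86q_C). Setting ∂π_C/∂q_C = 0: 127 - 2q_C - (q_E + q_A) = 0.
Ember's first-order condition: 129 - 2q_E - (q_C + q_A) = 0.
Apex's profit: π_A = (213 - Q)q_A - (10q_A). Setting ∂π_A/∂q_A = 0: 203 - 2q_A - (q_C + q_E) = 0.
Adding the 3 conditions: 459 − 2Q − 2Q = 0, i.e. Q = 459/4.
Back-substituting: q_C = (127 − 459/4) = 49/4, q_E = (129 − 459/4) = 57/4, q_A = (203 − 459/4) = 353/4.
Price P = 213 - 459/4 = 393/4.
Ember's profit: (393/4 - 84)·(57/4) = 203.0625.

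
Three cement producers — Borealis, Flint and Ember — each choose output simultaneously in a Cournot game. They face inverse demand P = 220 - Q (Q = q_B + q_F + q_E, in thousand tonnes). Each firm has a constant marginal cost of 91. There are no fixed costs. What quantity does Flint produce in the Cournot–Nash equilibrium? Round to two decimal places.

32.25

Each firm earns π_i = (220 - Q)q_i - 91q_i.
Setting ∂π_i/∂q_i = 0 with rivals' quantities fixed: 129 - 2q_i - Σ_{j≠i} q_j = 0.
By symmetry each firm produces the same amount; substituting Σ_{j≠i} q_j = 2q_i yields q_i = 129/4.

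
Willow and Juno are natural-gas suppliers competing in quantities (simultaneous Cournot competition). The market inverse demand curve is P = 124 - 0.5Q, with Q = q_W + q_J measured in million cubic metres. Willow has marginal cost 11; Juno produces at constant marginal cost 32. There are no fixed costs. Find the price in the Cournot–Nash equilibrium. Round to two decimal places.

55.67

Willow's profit: π_W = (124 - 0.5Q)q_W - (11q_W). Setting ∂π_W/∂q_W = 0: 113 - q_W - (1/2)(q_J) = 0.
Juno's profit: π_J = (124 - 0.5Q)q_J - (32q_J). Setting ∂π_J/∂q_J = 0: 92 - q_J - (1/2)(q_W) = 0.
So q_W = (113 - (1/2)q_J) and q_J = (92 - (1/2)q_W).
Substituting one into the other gives q_W = 268/3 and q_J = 142/3.
Total output Q = 410/3, so price P = 124 - (1/2)·(410/3) = 167/3.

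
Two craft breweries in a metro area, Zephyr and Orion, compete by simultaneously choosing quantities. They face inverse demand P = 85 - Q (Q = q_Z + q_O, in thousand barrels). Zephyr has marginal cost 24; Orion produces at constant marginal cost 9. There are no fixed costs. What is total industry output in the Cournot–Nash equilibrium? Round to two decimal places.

45.67

Zephyr's profit: π_Z = (85 - Q)q_Z - (24q_Z). Setting ∂π_Z/∂q_Z = 0: 61 - 2q_Z - (q_O) = 0.
Orion's profit: π_O = (85 - Q)q_O - (9q_O). Setting ∂π_O/∂q_O = 0: 76 - 2q_O - (q_Z) = 0.
Rearranging gives the reaction functions q_Z = (61 - q_O)/2 and q_O = (76 - q_Z)/2.
Substituting one into the other gives q_Z = 46/3 and q_O = 91/3.
Total output Q = 46/3 + 91/3 = 137/3.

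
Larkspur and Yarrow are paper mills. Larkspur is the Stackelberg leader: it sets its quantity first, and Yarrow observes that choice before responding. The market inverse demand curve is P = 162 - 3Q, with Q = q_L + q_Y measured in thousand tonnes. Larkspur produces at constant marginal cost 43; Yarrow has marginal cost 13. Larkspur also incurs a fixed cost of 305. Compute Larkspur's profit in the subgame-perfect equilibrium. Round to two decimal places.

Solve by backward induction. Given q_L, the follower Yarrow maximises π_Y = (162 - 3q_L - 3q_Y)q_Y - 13q_Y.
Setting the follower's marginal profit to zero, 149 - 3q_L - 6q_Y = 0, i.e. q_Y = (149 - 3q_L)/6.
Larkspur substitutes q_Y(q_L) into its own profit: π_L = q_L(162 - 3q_L - (149 - 3q_L)/2) - 43q_L = (175/2 - (3/2)q_L)q_L - 43q_L.
Leader FOC: 89/2 - 3q_L = 0, so q_L = 89/6.
Then q_Y = (149 - 3·(89/6))/6 = 209/12.
Price P = 162 - 3·(129/4) = 261/4.
Larkspur's profit: (261/4 - 43)·(89/6) - 305 = 601/24.

25.04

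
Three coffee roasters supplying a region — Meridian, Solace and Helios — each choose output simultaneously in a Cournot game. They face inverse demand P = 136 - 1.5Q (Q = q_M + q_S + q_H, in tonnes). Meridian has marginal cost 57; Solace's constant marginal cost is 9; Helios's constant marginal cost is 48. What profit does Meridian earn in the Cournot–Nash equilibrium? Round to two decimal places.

20.17

Meridian's profit: π_M = (136 - 1.5Q)q_M - (57q_M). Setting ∂π_M/∂q_M = 0: 79 - 3q_M - (3/2)(q_S + q_H) = 0.
Solace's profit: π_S = (136 - 1.5Q)q_S - (9q_S). Setting ∂π_S/∂q_S = 0: 127 - 3q_S - (3/2)(q_M + q_H) = 0.
Helios's first-order condition: 88 - 3q_H - (3/2)(q_M + q_S) = 0.
Adding the 3 first-order conditions: 294 − 6Q = 0, so Q = 49.
Back-substituting: q_M = (79 − 147/2)/(3/2) = 11/3, q_S = (127 − 147/2)/(3/2) = 107/3, q_H = (88 − 147/2)/(3/2) = 29/3.
Price P = 136 - (3/2)·49 = 125/2.
Meridian's profit: (125/2 - 57)·(11/3) = 121/6.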